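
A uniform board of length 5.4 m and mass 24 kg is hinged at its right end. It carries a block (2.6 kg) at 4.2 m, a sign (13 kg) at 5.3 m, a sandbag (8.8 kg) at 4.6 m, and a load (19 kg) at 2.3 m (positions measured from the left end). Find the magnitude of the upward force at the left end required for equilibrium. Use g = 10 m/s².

F ≈ 250 N

Sum moments about the right end (the unknown pivot reaction has zero arm there).
Beam weight: 24 × 10 = 240 N down at 2.7 m → arm 2.7 m, τ = 240 × 2.7 = 648 N·m counterclockwise.
Block: 2.6 × 10 = 26 N down at 4.2 m → arm 1.2 m, τ = 26 × 1.2 = 31.2 N·m counterclockwise.
Sign: 13 × 10 = 130 N down at 5.3 m → arm 0.1 m, τ = 130 × 0.1 = 13 N·m counterclockwise.
Sandbag: 8.8 × 10 = 88 N down at 4.6 m → arm 0.8 m, τ = 88 × 0.8 = 70.4 N·m counterclockwise.
Load: 19 × 10 = 190 N down at 2.3 m → arm 3.1 m, τ = 190 × 3.1 = 589 N·m counterclockwise.
Net moment of the loads = 1352 N·m counterclockwise.
The upward force F acts at the left end, arm 5.4 m, giving F × 5.4 clockwise.
Setting net torque to zero: F × 5.4 = 1352 → F = 1352 / 5.4 = 250 N.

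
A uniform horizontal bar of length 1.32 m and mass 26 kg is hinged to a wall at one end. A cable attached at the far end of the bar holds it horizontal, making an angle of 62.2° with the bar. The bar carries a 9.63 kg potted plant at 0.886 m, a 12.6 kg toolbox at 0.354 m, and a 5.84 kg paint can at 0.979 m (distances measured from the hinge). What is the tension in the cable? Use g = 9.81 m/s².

Sum moments about the hinge (the unknown hinge reaction has zero arm there).
Beam weight: 26 × 9.81 = 255.1 N down at 0.66 m → arm 0.66 m, τ = 255.1 × 0.66 = 168.4 N·m clockwise.
Potted plant: 9.63 × 9.81 = 94.47 N down at 0.886 m → arm 0.886 m, τ = 94.47 × 0.886 = 83.7 N·m clockwise.
Toolbox: 12.6 × 9.81 = 123.6 N down at 0.354 m → arm 0.354 m, τ = 123.6 × 0.354 = 43.75 N·m clockwise.
Paint can: 5.84 × 9.81 = 57.29 N down at 0.979 m → arm 0.979 m, τ = 57.29 × 0.979 = 56.09 N·m clockwise.
Total clockwise load moment = 351.9 N·m.
The cable tension T acts at 1.32 m; only its component perpendicular to the bar, T sinθ, produces torque. sin 62.2° = 0.8846.
Setting net torque to zero: T × 1.32 × 0.8846 = 351.9 → T = 351.9 / 1.168 = 301 N.

T ≈ 301 N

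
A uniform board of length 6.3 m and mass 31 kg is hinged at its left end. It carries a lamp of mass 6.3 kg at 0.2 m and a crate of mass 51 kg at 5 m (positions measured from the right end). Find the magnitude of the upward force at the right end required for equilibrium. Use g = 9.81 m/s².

Choose the left end as the axis so the unknown pivot reaction has zero arm there.
Beam weight: 31 × 9.81 = 304.1 N down at 3.15 m → arm 3.15 m, τ = 304.1 × 3.15 = 957.9 N·m clockwise.
Lamp: 6.3 × 9.81 = 61.8 N down at 0.2 m → arm 6.1 m, τ = 61.8 × 6.1 = 377 N·m clockwise.
Crate: 51 × 9.81 = 500.3 N down at 5 m → arm 1.3 m, τ = 500.3 × 1.3 = 650.4 N·m clockwise.
Net moment of the loads = 1985 N·m clockwise.
The upward force F acts at the right end, arm 6.3 m, giving F × 6.3 counterclockwise.
Setting net torque to zero: F × 6.3 = 1985 → F = 1985 / 6.3 = 315 N.

F ≈ 315 N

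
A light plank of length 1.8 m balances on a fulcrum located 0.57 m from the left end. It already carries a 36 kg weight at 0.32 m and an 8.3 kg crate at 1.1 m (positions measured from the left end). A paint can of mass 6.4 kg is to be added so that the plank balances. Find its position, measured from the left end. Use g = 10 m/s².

x ≈ 1.29 m from the left end

Choose the fulcrum (at 0.57 m from the left end) as the axis so the support reaction has zero arm there.
Weight: 36 × 10 = 360 N down at 0.32 m → arm 0.25 m, τ = 360 × 0.25 = 90 N·m counterclockwise.
Crate: 8.3 × 10 = 83 N down at 1.1 m → arm 0.53 m, τ = 83 × 0.53 = 43.99 N·m clockwise.
Net moment of existing loads = 46.01 N·m counterclockwise.
The paint can weighs 6.4 × 10 = 64 N and must supply an equal clockwise moment, so its lever arm about the fulcrum is 46.01 / 64 = 0.719 m.
That puts it at 0.57 + 0.719 = 1.29 m from the left end.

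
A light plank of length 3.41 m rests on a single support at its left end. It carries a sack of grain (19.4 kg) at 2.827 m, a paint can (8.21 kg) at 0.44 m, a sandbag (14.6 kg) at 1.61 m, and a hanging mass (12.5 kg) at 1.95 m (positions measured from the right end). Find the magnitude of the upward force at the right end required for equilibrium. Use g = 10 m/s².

Taking torques about the left end:
Sack of grain: 19.4 × 10 = 194 N down at 2.827 m → arm 0.583 m, τ = 194 × 0.583 = 113.1 N·m clockwise.
Paint can: 8.21 × 10 = 82.1 N down at 0.44 m → arm 2.97 m, τ = 82.1 × 2.97 = 243.8 N·m clockwise.
Sandbag: 14.6 × 10 = 146 N down at 1.61 m → arm 1.8 m, τ = 146 × 1.8 = 262.8 N·m clockwise.
Hanging mass: 12.5 × 10 = 125 N down at 1.95 m → arm 1.46 m, τ = 125 × 1.46 = 182.5 N·m clockwise.
Net moment of the loads = 802.2 N·m clockwise.
The upward force F acts at the right end, arm 3.41 m, giving F × 3.41 counterclockwise.
Setting net torque to zero: F × 3.41 = 802.2 → F = 802.2 / 3.41 = 235 N.

F ≈ 235 N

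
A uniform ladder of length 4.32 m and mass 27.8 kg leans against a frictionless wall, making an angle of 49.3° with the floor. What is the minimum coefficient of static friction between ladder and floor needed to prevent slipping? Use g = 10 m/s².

Taking torques about the foot of the ladder:
Ladder weight 27.8×10 = 278 N acts at 2.16 m along the ladder; its horizontal arm is 2.16·cos49.3° = 1.409 m → τ = 391.7 N·m clockwise.
Wall normal N acts horizontally at the top; its moment arm is the height L sinθ = 4.32·sin49.3° = 3.275 m, counterclockwise.
Setting net torque to zero: N × 3.275 = 391.7 → N = 119.6 N.
ΣFx = 0 ⇒ f = N_wall = 119.6 N. ΣFy = 0 ⇒ N_floor = 278 N.
μ_min = f / N_floor = 119.6 / 278 = 0.43.

μ_min ≈ 0.43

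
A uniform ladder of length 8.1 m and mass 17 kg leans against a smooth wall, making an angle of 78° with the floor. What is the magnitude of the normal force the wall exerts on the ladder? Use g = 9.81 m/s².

Taking torques about the foot of the ladder:
Ladder weight 17×9.81 = 166.8 N acts at 4.05 m along the ladder; its horizontal arm is 4.05·cos78° = 0.842 m → τ = 140.4 N·m clockwise.
Wall normal N acts horizontally at the top; its moment arm is the height L sinθ = 8.1·sin78° = 7.923 m, counterclockwise.
Balancing moments: N × 7.923 = 140.4, giving N = 17.7 N.

N_wall ≈ 17.7 N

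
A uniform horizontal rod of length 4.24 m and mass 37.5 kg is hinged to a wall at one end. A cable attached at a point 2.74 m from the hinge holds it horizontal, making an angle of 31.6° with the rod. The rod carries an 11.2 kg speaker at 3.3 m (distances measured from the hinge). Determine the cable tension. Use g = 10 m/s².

Take moments about the hinge.
Beam weight: 37.5 × 10 = 375 N down at 2.12 m → arm 2.12 m, τ = 375 × 2.12 = 795 N·m clockwise.
Speaker: 11.2 × 10 = 112 N down at 3.3 m → arm 3.3 m, τ = 112 × 3.3 = 369.6 N·m clockwise.
Total clockwise load moment = 1165 N·m.
The cable tension T acts at 2.74 m; only its component perpendicular to the rod, T sinθ, produces torque. sin 31.6° = 0.524.
Setting net torque to zero: T × 2.74 × 0.524 = 1165 → T = 1165 / 1.436 = 811 N.

T ≈ 811 N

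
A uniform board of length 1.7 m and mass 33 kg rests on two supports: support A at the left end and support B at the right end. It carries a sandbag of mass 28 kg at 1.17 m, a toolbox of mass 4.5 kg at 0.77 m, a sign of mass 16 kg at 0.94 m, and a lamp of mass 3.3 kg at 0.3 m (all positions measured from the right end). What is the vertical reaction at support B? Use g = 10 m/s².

Taking torques about support A:
Beam weight: 33 × 10 = 330 N down at 0.85 m → arm 0.85 m, τ = 330 × 0.85 = 280.5 N·m clockwise.
Sandbag: 28 × 10 = 280 N down at 1.17 m → arm 0.53 m, τ = 280 × 0.53 = 148.4 N·m clockwise.
Toolbox: 4.5 × 10 = 45 N down at 0.77 m → arm 0.93 m, τ = 45 × 0.93 = 41.85 N·m clockwise.
Sign: 16 × 10 = 160 N down at 0.94 m → arm 0.76 m, τ = 160 × 0.76 = 121.6 N·m clockwise.
Lamp: 3.3 × 10 = 33 N down at 0.3 m → arm 1.4 m, τ = 33 × 1.4 = 46.2 N·m clockwise.
Net load moment about support A = 638.6 N·m clockwise.
Reaction R at support B is upward at 0 m, arm 1.7 m → moment R × 1.7 counterclockwise.
For rotational equilibrium, R × 1.7 = 638.6, so R = 376 N.

R_B ≈ 376 N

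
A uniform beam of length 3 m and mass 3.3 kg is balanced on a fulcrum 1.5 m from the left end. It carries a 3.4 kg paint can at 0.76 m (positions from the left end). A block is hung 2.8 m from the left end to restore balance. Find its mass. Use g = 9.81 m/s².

About the fulcrum (at 1.5 m from the left end):
Beam weight: acts at the fulcrum, moment arm 0 → no torque.
Paint can: 3.4 × 9.81 = 33.35 N down at 0.76 m → arm 0.74 m, τ = 33.35 × 0.74 = 24.68 N·m counterclockwise.
Net moment of known loads = 24.68 N·m counterclockwise.
An unknown mass m at 2.8 m has arm 1.3 m; its moment is m·g·1.3 clockwise.
Setting net torque to zero: m × 9.81 × 1.3 = 24.68 → m = 24.68 / (9.81 × 1.3) = 1.94 kg.

m ≈ 1.94 kg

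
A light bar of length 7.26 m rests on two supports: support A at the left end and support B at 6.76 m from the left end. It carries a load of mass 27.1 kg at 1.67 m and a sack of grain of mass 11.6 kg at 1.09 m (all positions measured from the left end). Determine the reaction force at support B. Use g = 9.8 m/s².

R_B ≈ 83.9 N

Taking torques about support A:
Load: 27.1 × 9.8 = 265.6 N down at 1.67 m → arm 1.67 m, τ = 265.6 × 1.67 = 443.6 N·m clockwise.
Sack of grain: 11.6 × 9.8 = 113.7 N down at 1.09 m → arm 1.09 m, τ = 113.7 × 1.09 = 123.9 N·m clockwise.
Net load moment about support A = 567.5 N·m clockwise.
Reaction R at support B is upward at 6.76 m, arm 6.76 m → moment R × 6.76 counterclockwise.
Στ = 0 ⇒ R × 6.76 = 567.5 ⇒ R = 83.9 N.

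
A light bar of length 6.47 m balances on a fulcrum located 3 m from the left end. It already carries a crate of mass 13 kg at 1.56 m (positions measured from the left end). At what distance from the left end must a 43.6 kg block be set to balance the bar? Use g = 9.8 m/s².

Taking torques about the fulcrum (at 3 m from the left end):
Crate: 13 × 9.8 = 127.4 N down at 1.56 m → arm 1.44 m, τ = 127.4 × 1.44 = 183.5 N·m counterclockwise.
Net moment of existing loads = 183.5 N·m counterclockwise.
The block weighs 43.6 × 9.8 = 427.3 N and must supply an equal clockwise moment, so its lever arm about the fulcrum is 183.5 / 427.3 = 0.429 m.
That puts it at 3 + 0.429 = 3.43 m from the left end.

x ≈ 3.43 m from the left end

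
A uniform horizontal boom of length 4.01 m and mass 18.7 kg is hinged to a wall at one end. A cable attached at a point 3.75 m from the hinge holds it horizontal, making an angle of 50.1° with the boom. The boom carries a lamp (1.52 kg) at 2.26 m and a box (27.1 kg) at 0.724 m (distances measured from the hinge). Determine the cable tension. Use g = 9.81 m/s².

T ≈ 206 N

Taking torques about the hinge:
Beam weight: 18.7 × 9.81 = 183.4 N down at 2.005 m → arm 2.005 m, τ = 183.4 × 2.005 = 367.7 N·m clockwise.
Lamp: 1.52 × 9.81 = 14.91 N down at 2.26 m → arm 2.26 m, τ = 14.91 × 2.26 = 33.7 N·m clockwise.
Box: 27.1 × 9.81 = 265.9 N down at 0.724 m → arm 0.724 m, τ = 265.9 × 0.724 = 192.5 N·m clockwise.
Total clockwise load moment = 593.9 N·m.
The cable tension T acts at 3.75 m; only its component perpendicular to the boom, T sinθ, produces torque. sin 50.1° = 0.7672.
Balancing moments: T × 3.75 × 0.7672 = 593.9, giving T = 593.9 / 2.877 = 206 N.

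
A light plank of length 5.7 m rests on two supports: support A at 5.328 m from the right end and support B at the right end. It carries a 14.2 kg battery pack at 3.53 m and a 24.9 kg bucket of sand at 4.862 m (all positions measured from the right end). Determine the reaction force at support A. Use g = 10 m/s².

R_A ≈ 321 N

Take moments about support B.
Battery pack: 14.2 × 10 = 142 N down at 3.53 m → arm 3.53 m, τ = 142 × 3.53 = 501.3 N·m counterclockwise.
Bucket of sand: 24.9 × 10 = 249 N down at 4.862 m → arm 4.862 m, τ = 249 × 4.862 = 1211 N·m counterclockwise.
Net load moment about support B = 1712 N·m counterclockwise.
Reaction R at support A is upward at 5.328 m, arm 5.328 m → moment R × 5.328 clockwise.
For rotational equilibrium, R × 5.328 = 1712, so R = 321 N.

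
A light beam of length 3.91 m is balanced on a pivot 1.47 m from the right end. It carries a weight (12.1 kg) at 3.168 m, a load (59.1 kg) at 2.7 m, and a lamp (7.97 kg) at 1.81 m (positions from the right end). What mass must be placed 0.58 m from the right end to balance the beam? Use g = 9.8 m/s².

Taking torques about the pivot (at 1.47 m from the right end):
Weight: 12.1 × 9.8 = 118.6 N down at 3.168 m → arm 1.698 m, τ = 118.6 × 1.698 = 201.4 N·m counterclockwise.
Load: 59.1 × 9.8 = 579.2 N down at 2.7 m → arm 1.23 m, τ = 579.2 × 1.23 = 712.4 N·m counterclockwise.
Lamp: 7.97 × 9.8 = 78.11 N down at 1.81 m → arm 0.34 m, τ = 78.11 × 0.34 = 26.56 N·m counterclockwise.
Net moment of known loads = 940.4 N·m counterclockwise.
An unknown mass m at 0.58 m has arm 0.89 m; its moment is m·g·0.89 clockwise.
Στ = 0 ⇒ m × 9.8 × 0.89 = 940.4 ⇒ m = 940.4 / (9.8 × 0.89) = 108 kg.

m ≈ 108 kg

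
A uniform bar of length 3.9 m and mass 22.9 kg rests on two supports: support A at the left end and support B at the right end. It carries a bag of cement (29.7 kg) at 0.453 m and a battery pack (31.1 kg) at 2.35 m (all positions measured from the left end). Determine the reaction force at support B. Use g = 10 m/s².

R_B ≈ 336 N

Taking torques about support A:
Beam weight: 22.9 × 10 = 229 N down at 1.95 m → arm 1.95 m, τ = 229 × 1.95 = 446.6 N·m clockwise.
Bag of cement: 29.7 × 10 = 297 N down at 0.453 m → arm 0.453 m, τ = 297 × 0.453 = 134.5 N·m clockwise.
Battery pack: 31.1 × 10 = 311 N down at 2.35 m → arm 2.35 m, τ = 311 × 2.35 = 730.9 N·m clockwise.
Net load moment about support A = 1312 N·m clockwise.
Reaction R at support B is upward at 3.9 m, arm 3.9 m → moment R × 3.9 counterclockwise.
For rotational equilibrium, R × 3.9 = 1312, so R = 336 N.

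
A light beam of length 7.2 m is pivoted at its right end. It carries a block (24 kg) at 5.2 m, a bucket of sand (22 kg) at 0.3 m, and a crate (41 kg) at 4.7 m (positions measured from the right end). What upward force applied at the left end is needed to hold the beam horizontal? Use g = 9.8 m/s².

F ≈ 441 N

Sum moments about the right end (the unknown pivot reaction has zero arm there).
Block: 24 × 9.8 = 235.2 N down at 5.2 m → arm 5.2 m, τ = 235.2 × 5.2 = 1223 N·m counterclockwise.
Bucket of sand: 22 × 9.8 = 215.6 N down at 0.3 m → arm 0.3 m, τ = 215.6 × 0.3 = 64.68 N·m counterclockwise.
Crate: 41 × 9.8 = 401.8 N down at 4.7 m → arm 4.7 m, τ = 401.8 × 4.7 = 1888 N·m counterclockwise.
Net moment of the loads = 3176 N·m counterclockwise.
The upward force F acts at the left end, arm 7.2 m, giving F × 7.2 clockwise.
Στ = 0 ⇒ F × 7.2 = 3176 ⇒ F = 3176 / 7.2 = 441 N.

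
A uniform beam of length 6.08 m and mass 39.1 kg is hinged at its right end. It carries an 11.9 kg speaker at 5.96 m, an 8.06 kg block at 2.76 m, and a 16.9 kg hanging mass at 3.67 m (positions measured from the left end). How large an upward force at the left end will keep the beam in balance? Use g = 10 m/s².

F ≈ 309 N

Taking torques about the right end:
Beam weight: 39.1 × 10 = 391 N down at 3.04 m → arm 3.04 m, τ = 391 × 3.04 = 1189 N·m counterclockwise.
Speaker: 11.9 × 10 = 119 N down at 5.96 m → arm 0.12 m, τ = 119 × 0.12 = 14.28 N·m counterclockwise.
Block: 8.06 × 10 = 80.6 N down at 2.76 m → arm 3.32 m, τ = 80.6 × 3.32 = 267.6 N·m counterclockwise.
Hanging mass: 16.9 × 10 = 169 N down at 3.67 m → arm 2.41 m, τ = 169 × 2.41 = 407.3 N·m counterclockwise.
Net moment of the loads = 1878 N·m counterclockwise.
The upward force F acts at the left end, arm 6.08 m, giving F × 6.08 clockwise.
Setting net torque to zero: F × 6.08 = 1878 → F = 1878 / 6.08 = 309 N.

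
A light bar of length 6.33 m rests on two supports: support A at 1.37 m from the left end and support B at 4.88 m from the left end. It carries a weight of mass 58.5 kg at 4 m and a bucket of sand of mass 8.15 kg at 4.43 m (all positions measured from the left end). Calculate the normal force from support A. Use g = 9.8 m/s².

Taking torques about support B:
Weight: 58.5 × 9.8 = 573.3 N down at 4 m → arm 0.88 m, τ = 573.3 × 0.88 = 504.5 N·m counterclockwise.
Bucket of sand: 8.15 × 9.8 = 79.87 N down at 4.43 m → arm 0.45 m, τ = 79.87 × 0.45 = 35.94 N·m counterclockwise.
Net load moment about support B = 540.4 N·m counterclockwise.
Reaction R at support A is upward at 1.37 m, arm 3.51 m → moment R × 3.51 clockwise.
Balancing moments: R × 3.51 = 540.4, giving R = 154 N.

R_A ≈ 154 N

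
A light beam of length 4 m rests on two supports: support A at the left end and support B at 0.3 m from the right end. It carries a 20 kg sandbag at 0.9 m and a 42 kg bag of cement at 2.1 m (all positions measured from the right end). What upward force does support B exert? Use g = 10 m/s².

Choose support A as the axis so its reaction then has zero moment arm.
Sandbag: 20 × 10 = 200 N down at 0.9 m → arm 3.1 m, τ = 200 × 3.1 = 620 N·m clockwise.
Bag of cement: 42 × 10 = 420 N down at 2.1 m → arm 1.9 m, τ = 420 × 1.9 = 798 N·m clockwise.
Net load moment about support A = 1418 N·m clockwise.
Reaction R at support B is upward at 0.3 m, arm 3.7 m → moment R × 3.7 counterclockwise.
Στ = 0 ⇒ R × 3.7 = 1418 ⇒ R = 383 N.

R_B ≈ 383 N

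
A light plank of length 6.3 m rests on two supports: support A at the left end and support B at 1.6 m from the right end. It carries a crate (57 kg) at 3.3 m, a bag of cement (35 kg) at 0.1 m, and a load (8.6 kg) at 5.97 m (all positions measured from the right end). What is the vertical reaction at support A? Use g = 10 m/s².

R_A ≈ 174 N

Choose support B as the axis so its reaction then has zero moment arm.
Crate: 57 × 10 = 570 N down at 3.3 m → arm 1.7 m, τ = 570 × 1.7 = 969 N·m counterclockwise.
Bag of cement: 35 × 10 = 350 N down at 0.1 m → arm 1.5 m, τ = 350 × 1.5 = 525 N·m clockwise.
Load: 8.6 × 10 = 86 N down at 5.97 m → arm 4.37 m, τ = 86 × 4.37 = 375.8 N·m counterclockwise.
Net load moment about support B = 819.8 N·m counterclockwise.
Reaction R at support A is upward at 6.3 m, arm 4.7 m → moment R × 4.7 clockwise.
For rotational equilibrium, R × 4.7 = 819.8, so R = 174 N.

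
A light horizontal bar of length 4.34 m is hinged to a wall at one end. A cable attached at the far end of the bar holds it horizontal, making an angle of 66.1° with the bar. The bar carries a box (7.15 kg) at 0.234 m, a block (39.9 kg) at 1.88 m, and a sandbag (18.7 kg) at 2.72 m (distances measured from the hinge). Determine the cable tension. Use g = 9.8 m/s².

T ≈ 315 N

Take moments about the hinge.
Box: 7.15 × 9.8 = 70.07 N down at 0.234 m → arm 0.234 m, τ = 70.07 × 0.234 = 16.4 N·m clockwise.
Block: 39.9 × 9.8 = 391 N down at 1.88 m → arm 1.88 m, τ = 391 × 1.88 = 735.1 N·m clockwise.
Sandbag: 18.7 × 9.8 = 183.3 N down at 2.72 m → arm 2.72 m, τ = 183.3 × 2.72 = 498.6 N·m clockwise.
Total clockwise load moment = 1250 N·m.
The cable tension T acts at 4.34 m; only its component perpendicular to the bar, T sinθ, produces torque. sin 66.1° = 0.9143.
Setting net torque to zero: T × 4.34 × 0.9143 = 1250 → T = 1250 / 3.968 = 315 N.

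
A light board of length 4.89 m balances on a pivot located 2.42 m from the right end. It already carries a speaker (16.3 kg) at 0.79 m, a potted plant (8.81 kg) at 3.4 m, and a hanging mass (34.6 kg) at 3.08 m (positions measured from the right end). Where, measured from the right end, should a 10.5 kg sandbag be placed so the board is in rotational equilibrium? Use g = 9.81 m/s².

Sum moments about the pivot (at 2.42 m from the right end) (the support reaction has zero arm there).
Speaker: 16.3 × 9.81 = 159.9 N down at 0.79 m → arm 1.63 m, τ = 159.9 × 1.63 = 260.6 N·m clockwise.
Potted plant: 8.81 × 9.81 = 86.43 N down at 3.4 m → arm 0.98 m, τ = 86.43 × 0.98 = 84.7 N·m counterclockwise.
Hanging mass: 34.6 × 9.81 = 339.4 N down at 3.08 m → arm 0.66 m, τ = 339.4 × 0.66 = 224 N·m counterclockwise.
Net moment of existing loads = 48.1 N·m counterclockwise.
The sandbag weighs 10.5 × 9.81 = 103 N and must supply an equal clockwise moment, so its lever arm about the pivot is 48.1 / 103 = 0.467 m.
That puts it at 2.42 − 0.467 = 1.95 m from the right end.

x ≈ 1.95 m from the right end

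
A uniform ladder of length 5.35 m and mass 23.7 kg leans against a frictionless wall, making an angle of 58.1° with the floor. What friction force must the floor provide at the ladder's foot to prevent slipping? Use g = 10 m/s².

f ≈ 73.8 N

Choose the foot of the ladder as the axis so the floor normal and friction both act there and drop out.
Ladder weight 23.7×10 = 237 N acts at 2.675 m along the ladder; its horizontal arm is 2.675·cos58.1° = 1.414 m → τ = 335.1 N·m clockwise.
Wall normal N acts horizontally at the top; its moment arm is the height L sinθ = 5.35·sin58.1° = 4.542 m, counterclockwise.
Setting net torque to zero: N × 4.542 = 335.1 → N = 73.8 N.
ΣFx = 0: friction at the foot balances the wall's push, so f = N_wall = 73.8 N.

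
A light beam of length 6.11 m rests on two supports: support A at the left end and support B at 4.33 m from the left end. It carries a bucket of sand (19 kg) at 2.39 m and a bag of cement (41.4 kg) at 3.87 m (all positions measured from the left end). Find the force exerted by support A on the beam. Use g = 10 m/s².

About support B:
Bucket of sand: 19 × 10 = 190 N down at 2.39 m → arm 1.94 m, τ = 190 × 1.94 = 368.6 N·m counterclockwise.
Bag of cement: 41.4 × 10 = 414 N down at 3.87 m → arm 0.46 m, τ = 414 × 0.46 = 190.4 N·m counterclockwise.
Net load moment about support B = 559 N·m counterclockwise.
Reaction R at support A is upward at 0 m, arm 4.33 m → moment R × 4.33 clockwise.
Στ = 0 ⇒ R × 4.33 = 559 ⇒ R = 129 N.

R_A ≈ 129 N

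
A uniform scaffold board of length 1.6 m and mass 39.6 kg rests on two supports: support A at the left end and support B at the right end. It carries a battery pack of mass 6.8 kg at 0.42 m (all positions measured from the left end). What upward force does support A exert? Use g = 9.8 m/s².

R_A ≈ 243 N

Choose support B as the axis so its reaction then has zero moment arm.
Beam weight: 39.6 × 9.8 = 388.1 N down at 0.8 m → arm 0.8 m, τ = 388.1 × 0.8 = 310.5 N·m counterclockwise.
Battery pack: 6.8 × 9.8 = 66.64 N down at 0.42 m → arm 1.18 m, τ = 66.64 × 1.18 = 78.64 N·m counterclockwise.
Net load moment about support B = 389.1 N·m counterclockwise.
Reaction R at support A is upward at 0 m, arm 1.6 m → moment R × 1.6 clockwise.
Στ = 0 ⇒ R × 1.6 = 389.1 ⇒ R = 243 N.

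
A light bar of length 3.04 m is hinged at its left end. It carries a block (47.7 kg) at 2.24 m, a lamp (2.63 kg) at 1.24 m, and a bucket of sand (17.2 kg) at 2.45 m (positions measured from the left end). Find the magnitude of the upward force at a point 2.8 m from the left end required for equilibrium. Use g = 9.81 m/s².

F ≈ 533 N

Take moments about the left end.
Block: 47.7 × 9.81 = 467.9 N down at 2.24 m → arm 2.24 m, τ = 467.9 × 2.24 = 1048 N·m clockwise.
Lamp: 2.63 × 9.81 = 25.8 N down at 1.24 m → arm 1.24 m, τ = 25.8 × 1.24 = 31.99 N·m clockwise.
Bucket of sand: 17.2 × 9.81 = 168.7 N down at 2.45 m → arm 2.45 m, τ = 168.7 × 2.45 = 413.3 N·m clockwise.
Net moment of the loads = 1493 N·m clockwise.
The upward force F acts at a point 2.8 m from the left end, arm 2.8 m, giving F × 2.8 counterclockwise.
For rotational equilibrium, F × 2.8 = 1493, so F = 1493 / 2.8 = 533 N.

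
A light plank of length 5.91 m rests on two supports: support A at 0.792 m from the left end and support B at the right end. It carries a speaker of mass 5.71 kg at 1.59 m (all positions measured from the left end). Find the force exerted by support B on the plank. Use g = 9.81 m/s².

Taking torques about support A:
Speaker: 5.71 × 9.81 = 56.02 N down at 1.59 m → arm 0.798 m, τ = 56.02 × 0.798 = 44.7 N·m clockwise.
Net load moment about support A = 44.7 N·m clockwise.
Reaction R at support B is upward at 5.91 m, arm 5.118 m → moment R × 5.118 counterclockwise.
Στ = 0 ⇒ R × 5.118 = 44.7 ⇒ R = 8.73 N.

R_B ≈ 8.73 N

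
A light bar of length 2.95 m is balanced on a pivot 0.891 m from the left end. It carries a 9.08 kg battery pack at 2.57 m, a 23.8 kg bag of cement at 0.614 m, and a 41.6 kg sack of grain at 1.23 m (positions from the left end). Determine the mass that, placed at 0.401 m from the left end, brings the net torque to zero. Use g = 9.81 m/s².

m ≈ 46.4 kg

Taking torques about the pivot (at 0.891 m from the left end):
Battery pack: 9.08 × 9.81 = 89.07 N down at 2.57 m → arm 1.679 m, τ = 89.07 × 1.679 = 149.5 N·m clockwise.
Bag of cement: 23.8 × 9.81 = 233.5 N down at 0.614 m → arm 0.277 m, τ = 233.5 × 0.277 = 64.68 N·m counterclockwise.
Sack of grain: 41.6 × 9.81 = 408.1 N down at 1.23 m → arm 0.339 m, τ = 408.1 × 0.339 = 138.3 N·m clockwise.
Net moment of known loads = 223.1 N·m clockwise.
An unknown mass m at 0.401 m has arm 0.49 m; its moment is m·g·0.49 counterclockwise.
Setting net torque to zero: m × 9.81 × 0.49 = 223.1 → m = 223.1 / (9.81 × 0.49) = 46.4 kg.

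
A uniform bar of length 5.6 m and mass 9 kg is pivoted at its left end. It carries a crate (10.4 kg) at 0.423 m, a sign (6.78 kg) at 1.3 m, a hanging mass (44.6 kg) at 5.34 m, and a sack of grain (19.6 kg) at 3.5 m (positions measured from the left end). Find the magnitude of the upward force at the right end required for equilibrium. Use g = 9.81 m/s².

About the left end:
Beam weight: 9 × 9.81 = 88.29 N down at 2.8 m → arm 2.8 m, τ = 88.29 × 2.8 = 247.2 N·m clockwise.
Crate: 10.4 × 9.81 = 102 N down at 0.423 m → arm 0.423 m, τ = 102 × 0.423 = 43.15 N·m clockwise.
Sign: 6.78 × 9.81 = 66.51 N down at 1.3 m → arm 1.3 m, τ = 66.51 × 1.3 = 86.46 N·m clockwise.
Hanging mass: 44.6 × 9.81 = 437.5 N down at 5.34 m → arm 5.34 m, τ = 437.5 × 5.34 = 2336 N·m clockwise.
Sack of grain: 19.6 × 9.81 = 192.3 N down at 3.5 m → arm 3.5 m, τ = 192.3 × 3.5 = 673.1 N·m clockwise.
Net moment of the loads = 3386 N·m clockwise.
The upward force F acts at the right end, arm 5.6 m, giving F × 5.6 counterclockwise.
Setting net torque to zero: F × 5.6 = 3386 → F = 3386 / 5.6 = 605 N.

F ≈ 605 N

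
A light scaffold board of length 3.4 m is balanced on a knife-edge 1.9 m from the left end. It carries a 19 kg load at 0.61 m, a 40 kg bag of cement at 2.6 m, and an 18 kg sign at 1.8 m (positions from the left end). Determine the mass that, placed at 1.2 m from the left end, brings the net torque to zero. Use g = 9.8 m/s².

m ≈ 2.41 kg

Sum moments about the knife-edge (at 1.9 m from the left end) (the support reaction has zero arm there).
Load: 19 × 9.8 = 186.2 N down at 0.61 m → arm 1.29 m, τ = 186.2 × 1.29 = 240.2 N·m counterclockwise.
Bag of cement: 40 × 9.8 = 392 N down at 2.6 m → arm 0.7 m, τ = 392 × 0.7 = 274.4 N·m clockwise.
Sign: 18 × 9.8 = 176.4 N down at 1.8 m → arm 0.1 m, τ = 176.4 × 0.1 = 17.64 N·m counterclockwise.
Net moment of known loads = 16.56 N·m clockwise.
An unknown mass m at 1.2 m has arm 0.7 m; its moment is m·g·0.7 counterclockwise.
Στ = 0 ⇒ m × 9.8 × 0.7 = 16.56 ⇒ m = 16.56 / (9.8 × 0.7) = 2.41 kg.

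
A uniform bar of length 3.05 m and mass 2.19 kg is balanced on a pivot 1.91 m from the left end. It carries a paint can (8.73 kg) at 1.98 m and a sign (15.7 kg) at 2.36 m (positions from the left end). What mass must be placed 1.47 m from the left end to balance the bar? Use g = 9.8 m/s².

Take moments about the pivot (at 1.91 m from the left end).
Beam weight: 2.19 × 9.8 = 21.46 N down at 1.525 m → arm 0.385 m, τ = 21.46 × 0.385 = 8.262 N·m counterclockwise.
Paint can: 8.73 × 9.8 = 85.55 N down at 1.98 m → arm 0.07 m, τ = 85.55 × 0.07 = 5.989 N·m clockwise.
Sign: 15.7 × 9.8 = 153.9 N down at 2.36 m → arm 0.45 m, τ = 153.9 × 0.45 = 69.26 N·m clockwise.
Net moment of known loads = 66.99 N·m clockwise.
An unknown mass m at 1.47 m has arm 0.44 m; its moment is m·g·0.44 counterclockwise.
Στ = 0 ⇒ m × 9.8 × 0.44 = 66.99 ⇒ m = 66.99 / (9.8 × 0.44) = 15.5 kg.

m ≈ 15.5 kg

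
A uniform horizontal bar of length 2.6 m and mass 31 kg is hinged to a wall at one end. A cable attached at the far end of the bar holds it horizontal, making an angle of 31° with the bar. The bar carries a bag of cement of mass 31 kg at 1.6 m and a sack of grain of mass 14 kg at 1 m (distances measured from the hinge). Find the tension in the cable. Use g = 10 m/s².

Choose the hinge as the axis so the unknown hinge reaction has zero arm there.
Beam weight: 31 × 10 = 310 N down at 1.3 m → arm 1.3 m, τ = 310 × 1.3 = 403 N·m clockwise.
Bag of cement: 31 × 10 = 310 N down at 1.6 m → arm 1.6 m, τ = 310 × 1.6 = 496 N·m clockwise.
Sack of grain: 14 × 10 = 140 N down at 1 m → arm 1 m, τ = 140 × 1 = 140 N·m clockwise.
Total clockwise load moment = 1039 N·m.
The cable tension T acts at 2.6 m; only its component perpendicular to the bar, T sinθ, produces torque. sin 31° = 0.515.
For rotational equilibrium, T × 2.6 × 0.515 = 1039, so T = 1039 / 1.339 = 776 N.

T ≈ 776 N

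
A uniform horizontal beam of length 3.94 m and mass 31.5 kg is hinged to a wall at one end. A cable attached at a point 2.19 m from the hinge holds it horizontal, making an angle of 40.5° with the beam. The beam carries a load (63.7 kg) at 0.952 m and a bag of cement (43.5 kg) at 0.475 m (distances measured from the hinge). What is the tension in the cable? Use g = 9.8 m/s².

Choose the hinge as the axis so the unknown hinge reaction has zero arm there.
Beam weight: 31.5 × 9.8 = 308.7 N down at 1.97 m → arm 1.97 m, τ = 308.7 × 1.97 = 608.1 N·m clockwise.
Load: 63.7 × 9.8 = 624.3 N down at 0.952 m → arm 0.952 m, τ = 624.3 × 0.952 = 594.3 N·m clockwise.
Bag of cement: 43.5 × 9.8 = 426.3 N down at 0.475 m → arm 0.475 m, τ = 426.3 × 0.475 = 202.5 N·m clockwise.
Total clockwise load moment = 1405 N·m.
The cable tension T acts at 2.19 m; only its component perpendicular to the beam, T sinθ, produces torque. sin 40.5° = 0.6494.
For rotational equilibrium, T × 2.19 × 0.6494 = 1405, so T = 1405 / 1.422 = 988 N.

T ≈ 988 N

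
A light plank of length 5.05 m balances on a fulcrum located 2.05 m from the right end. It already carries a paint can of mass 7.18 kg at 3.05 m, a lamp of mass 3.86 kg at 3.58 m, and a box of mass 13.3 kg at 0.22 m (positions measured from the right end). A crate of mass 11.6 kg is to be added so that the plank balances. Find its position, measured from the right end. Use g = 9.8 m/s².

x ≈ 3.02 m from the right end

Take moments about the fulcrum (at 2.05 m from the right end).
Paint can: 7.18 × 9.8 = 70.36 N down at 3.05 m → arm 1 m, τ = 70.36 × 1 = 70.36 N·m counterclockwise.
Lamp: 3.86 × 9.8 = 37.83 N down at 3.58 m → arm 1.53 m, τ = 37.83 × 1.53 = 57.88 N·m counterclockwise.
Box: 13.3 × 9.8 = 130.3 N down at 0.22 m → arm 1.83 m, τ = 130.3 × 1.83 = 238.4 N·m clockwise.
Net moment of existing loads = 110.2 N·m clockwise.
The crate weighs 11.6 × 9.8 = 113.7 N and must supply an equal counterclockwise moment, so its lever arm about the fulcrum is 110.2 / 113.7 = 0.969 m.
That puts it at 2.05 + 0.969 = 3.02 m from the right end.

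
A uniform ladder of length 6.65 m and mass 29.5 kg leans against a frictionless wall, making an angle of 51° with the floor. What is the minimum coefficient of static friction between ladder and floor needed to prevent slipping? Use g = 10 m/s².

μ_min ≈ 0.405

Choose the foot of the ladder as the axis so the floor normal and friction both act there and drop out.
Ladder weight 29.5×10 = 295 N acts at 3.325 m along the ladder; its horizontal arm is 3.325·cos51° = 2.092 m → τ = 617.1 N·m clockwise.
Wall normal N acts horizontally at the top; its moment arm is the height L sinθ = 6.65·sin51° = 5.168 m, counterclockwise.
Στ = 0 ⇒ N × 5.168 = 617.1 ⇒ N = 119.4 N.
ΣFx = 0 ⇒ f = N_wall = 119.4 N. ΣFy = 0 ⇒ N_floor = 295 N.
μ_min = f / N_floor = 119.4 / 295 = 0.405.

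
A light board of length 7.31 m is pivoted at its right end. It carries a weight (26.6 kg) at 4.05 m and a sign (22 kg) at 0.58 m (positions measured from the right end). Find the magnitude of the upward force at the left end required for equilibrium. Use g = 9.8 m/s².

Choose the right end as the axis so the unknown pivot reaction has zero arm there.
Weight: 26.6 × 9.8 = 260.7 N down at 4.05 m → arm 4.05 m, τ = 260.7 × 4.05 = 1056 N·m counterclockwise.
Sign: 22 × 9.8 = 215.6 N down at 0.58 m → arm 0.58 m, τ = 215.6 × 0.58 = 125 N·m counterclockwise.
Net moment of the loads = 1181 N·m counterclockwise.
The upward force F acts at the left end, arm 7.31 m, giving F × 7.31 clockwise.
Setting net torque to zero: F × 7.31 = 1181 → F = 1181 / 7.31 = 162 N.

F ≈ 162 N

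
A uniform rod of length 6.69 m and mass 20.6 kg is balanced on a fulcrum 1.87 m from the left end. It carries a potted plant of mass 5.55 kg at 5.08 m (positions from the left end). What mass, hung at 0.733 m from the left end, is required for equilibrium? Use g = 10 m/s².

Take moments about the fulcrum (at 1.87 m from the left end).
Beam weight: 20.6 × 10 = 206 N down at 3.345 m → arm 1.475 m, τ = 206 × 1.475 = 303.9 N·m clockwise.
Potted plant: 5.55 × 10 = 55.5 N down at 5.08 m → arm 3.21 m, τ = 55.5 × 3.21 = 178.2 N·m clockwise.
Net moment of known loads = 482.1 N·m clockwise.
An unknown mass m at 0.733 m has arm 1.137 m; its moment is m·g·1.137 counterclockwise.
For rotational equilibrium, m × 10 × 1.137 = 482.1, so m = 482.1 / (10 × 1.137) = 42.4 kg.

m ≈ 42.4 kg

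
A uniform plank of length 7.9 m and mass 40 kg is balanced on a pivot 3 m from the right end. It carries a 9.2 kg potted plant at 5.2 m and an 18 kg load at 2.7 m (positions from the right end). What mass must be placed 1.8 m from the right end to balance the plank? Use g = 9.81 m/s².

Take moments about the pivot (at 3 m from the right end).
Beam weight: 40 × 9.81 = 392.4 N down at 3.95 m → arm 0.95 m, τ = 392.4 × 0.95 = 372.8 N·m counterclockwise.
Potted plant: 9.2 × 9.81 = 90.25 N down at 5.2 m → arm 2.2 m, τ = 90.25 × 2.2 = 198.6 N·m counterclockwise.
Load: 18 × 9.81 = 176.6 N down at 2.7 m → arm 0.3 m, τ = 176.6 × 0.3 = 52.98 N·m clockwise.
Net moment of known loads = 518.4 N·m counterclockwise.
An unknown mass m at 1.8 m has arm 1.2 m; its moment is m·g·1.2 clockwise.
Balancing moments: m × 9.81 × 1.2 = 518.4, giving m = 518.4 / (9.81 × 1.2) = 44 kg.

m ≈ 44 kg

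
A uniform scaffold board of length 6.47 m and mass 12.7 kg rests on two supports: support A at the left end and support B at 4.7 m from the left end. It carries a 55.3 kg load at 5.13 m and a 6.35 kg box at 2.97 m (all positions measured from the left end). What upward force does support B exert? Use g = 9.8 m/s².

Take moments about support A.
Beam weight: 12.7 × 9.8 = 124.5 N down at 3.235 m → arm 3.235 m, τ = 124.5 × 3.235 = 402.8 N·m clockwise.
Load: 55.3 × 9.8 = 541.9 N down at 5.13 m → arm 5.13 m, τ = 541.9 × 5.13 = 2780 N·m clockwise.
Box: 6.35 × 9.8 = 62.23 N down at 2.97 m → arm 2.97 m, τ = 62.23 × 2.97 = 184.8 N·m clockwise.
Net load moment about support A = 3368 N·m clockwise.
Reaction R at support B is upward at 4.7 m, arm 4.7 m → moment R × 4.7 counterclockwise.
Στ = 0 ⇒ R × 4.7 = 3368 ⇒ R = 717 N.

R_B ≈ 717 N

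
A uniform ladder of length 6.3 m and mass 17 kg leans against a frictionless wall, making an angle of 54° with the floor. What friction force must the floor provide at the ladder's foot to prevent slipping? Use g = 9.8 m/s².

f ≈ 60.5 N

Choose the foot of the ladder as the axis so the floor normal and friction both act there and drop out.
Ladder weight 17×9.8 = 166.6 N acts at 3.15 m along the ladder; its horizontal arm is 3.15·cos54° = 1.852 m → τ = 308.5 N·m clockwise.
Wall normal N acts horizontally at the top; its moment arm is the height L sinθ = 6.3·sin54° = 5.097 m, counterclockwise.
Balancing moments: N × 5.097 = 308.5, giving N = 60.5 N.
ΣFx = 0: friction at the foot balances the wall's push, so f = N_wall = 60.5 N.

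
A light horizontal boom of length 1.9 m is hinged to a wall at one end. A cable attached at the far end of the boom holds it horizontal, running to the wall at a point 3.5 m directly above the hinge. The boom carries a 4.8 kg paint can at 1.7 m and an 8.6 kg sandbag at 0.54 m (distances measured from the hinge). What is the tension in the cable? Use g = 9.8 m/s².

About the hinge:
Paint can: 4.8 × 9.8 = 47.04 N down at 1.7 m → arm 1.7 m, τ = 47.04 × 1.7 = 79.97 N·m clockwise.
Sandbag: 8.6 × 9.8 = 84.28 N down at 0.54 m → arm 0.54 m, τ = 84.28 × 0.54 = 45.51 N·m clockwise.
Total clockwise load moment = 125.5 N·m.
The cable tension T acts at 1.9 m; only its component perpendicular to the boom, T sinθ, produces torque. sinθ = h/√(h²+d²) = 3.5/√(3.5²+1.9²) = 0.8789.
Setting net torque to zero: T × 1.9 × 0.8789 = 125.5 → T = 125.5 / 1.67 = 75.1 N.

T ≈ 75.1 N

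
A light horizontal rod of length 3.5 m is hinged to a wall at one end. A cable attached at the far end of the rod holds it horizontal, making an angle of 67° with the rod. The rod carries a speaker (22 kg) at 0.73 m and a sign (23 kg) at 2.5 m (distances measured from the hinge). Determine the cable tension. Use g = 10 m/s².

Sum moments about the hinge (the unknown hinge reaction has zero arm there).
Speaker: 22 × 10 = 220 N down at 0.73 m → arm 0.73 m, τ = 220 × 0.73 = 160.6 N·m clockwise.
Sign: 23 × 10 = 230 N down at 2.5 m → arm 2.5 m, τ = 230 × 2.5 = 575 N·m clockwise.
Total clockwise load moment = 735.6 N·m.
The cable tension T acts at 3.5 m; only its component perpendicular to the rod, T sinθ, produces torque. sin 67° = 0.9205.
For rotational equilibrium, T × 3.5 × 0.9205 = 735.6, so T = 735.6 / 3.222 = 228 N.

T ≈ 228 N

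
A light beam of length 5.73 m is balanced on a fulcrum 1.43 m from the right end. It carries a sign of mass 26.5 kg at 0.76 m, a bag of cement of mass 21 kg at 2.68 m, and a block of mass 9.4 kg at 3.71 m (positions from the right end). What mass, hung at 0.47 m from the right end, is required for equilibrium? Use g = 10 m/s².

m ≈ 31.2 kg

About the fulcrum (at 1.43 m from the right end):
Sign: 26.5 × 10 = 265 N down at 0.76 m → arm 0.67 m, τ = 265 × 0.67 = 177.6 N·m clockwise.
Bag of cement: 21 × 10 = 210 N down at 2.68 m → arm 1.25 m, τ = 210 × 1.25 = 262.5 N·m counterclockwise.
Block: 9.4 × 10 = 94 N down at 3.71 m → arm 2.28 m, τ = 94 × 2.28 = 214.3 N·m counterclockwise.
Net moment of known loads = 299.2 N·m counterclockwise.
An unknown mass m at 0.47 m has arm 0.96 m; its moment is m·g·0.96 clockwise.
Στ = 0 ⇒ m × 10 × 0.96 = 299.2 ⇒ m = 299.2 / (10 × 0.96) = 31.2 kg.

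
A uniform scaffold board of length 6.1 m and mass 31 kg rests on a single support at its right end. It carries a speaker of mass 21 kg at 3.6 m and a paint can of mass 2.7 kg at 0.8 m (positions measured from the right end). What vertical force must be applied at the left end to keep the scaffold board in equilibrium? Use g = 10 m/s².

F ≈ 282 N

Take moments about the right end.
Beam weight: 31 × 10 = 310 N down at 3.05 m → arm 3.05 m, τ = 310 × 3.05 = 945.5 N·m counterclockwise.
Speaker: 21 × 10 = 210 N down at 3.6 m → arm 3.6 m, τ = 210 × 3.6 = 756 N·m counterclockwise.
Paint can: 2.7 × 10 = 27 N down at 0.8 m → arm 0.8 m, τ = 27 × 0.8 = 21.6 N·m counterclockwise.
Net moment of the loads = 1723 N·m counterclockwise.
The upward force F acts at the left end, arm 6.1 m, giving F × 6.1 clockwise.
For rotational equilibrium, F × 6.1 = 1723, so F = 1723 / 6.1 = 282 N.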